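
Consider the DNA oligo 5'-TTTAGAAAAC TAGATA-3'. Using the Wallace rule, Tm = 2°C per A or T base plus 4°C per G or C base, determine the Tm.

38°C

Base counts: A=8, T=5, G=2, C=1
So N_AT = 13 and N_GC = 3.
Tm = 4·3 + 2·13 = 12 + 26 = 38°C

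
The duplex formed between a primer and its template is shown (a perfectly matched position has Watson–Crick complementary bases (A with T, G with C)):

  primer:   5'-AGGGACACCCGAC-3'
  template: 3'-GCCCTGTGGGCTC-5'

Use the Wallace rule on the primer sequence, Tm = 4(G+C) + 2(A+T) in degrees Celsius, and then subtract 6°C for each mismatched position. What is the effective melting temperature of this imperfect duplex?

32°C

Primer base counts: A=4, T=0, G=4, C=5 → A+T=4, G+C=9
Perfect-match Tm = 2(4) + 4(9) = 8 + 36 = 44°C
Mismatches (positions where the bases are not complementary): 2 (at positions 1, 13)
Effective Tm = 44 − 2×6 = 44 − 12 = 32°C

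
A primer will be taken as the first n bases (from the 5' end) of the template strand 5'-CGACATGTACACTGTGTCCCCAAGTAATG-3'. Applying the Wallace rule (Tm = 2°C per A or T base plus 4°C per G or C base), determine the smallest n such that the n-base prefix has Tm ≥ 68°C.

First 21 bases: CGACATGTACACTGTGTCCCC → Tm = 66°C (< 68°C)
First 22 bases: CGACATGTACACTGTGTCCCCA → Tm = 68°C (≥ 68°C)
Each additional base adds 2°C (A/T) or 4°C (G/C), so Tm is non-decreasing in n; n = 22 is the first length to reach 68°C.

n = 22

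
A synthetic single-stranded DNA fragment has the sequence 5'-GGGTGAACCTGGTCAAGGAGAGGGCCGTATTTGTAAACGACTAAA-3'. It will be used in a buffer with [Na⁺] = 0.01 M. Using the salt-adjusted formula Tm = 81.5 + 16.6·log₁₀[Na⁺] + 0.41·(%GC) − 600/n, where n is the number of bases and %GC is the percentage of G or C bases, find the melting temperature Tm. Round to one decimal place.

55.0°C

Length n = 45. Base counts: T=9, G=15, A=14, C=7
G+C = 22, so %GC = 22/45 × 100 = 48.889%
Salt term: 16.6 × (-2) = -33.2
GC term: 0.41 × 48.889 = 20.044; length term: −600/45 = −13.333
Tm = 81.5 + (-33.2) + 20.044 − 13.333 = 55.011 → 55.0°C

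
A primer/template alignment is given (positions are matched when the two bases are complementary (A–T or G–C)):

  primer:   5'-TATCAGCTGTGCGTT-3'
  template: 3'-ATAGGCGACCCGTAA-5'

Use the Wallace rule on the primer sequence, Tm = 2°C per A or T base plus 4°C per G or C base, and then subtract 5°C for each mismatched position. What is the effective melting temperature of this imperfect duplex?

Primer base counts: A=2, T=6, G=4, C=3 → A+T=8, G+C=7
Perfect-match Tm = 2(8) + 4(7) = 16 + 28 = 44°C
Mismatches (positions where the bases are not complementary): 3 (at positions 5, 10, 13)
Effective Tm = 44 − 3×5 = 44 − 15 = 29°C

29°C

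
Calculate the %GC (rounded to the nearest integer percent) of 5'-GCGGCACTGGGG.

Base counts: G=7, A=1, C=3, T=1
G+C = 7 + 3 = 10 out of 12 bases
%GC = 10/12 × 100 = 83.33% ≈ 83%

83%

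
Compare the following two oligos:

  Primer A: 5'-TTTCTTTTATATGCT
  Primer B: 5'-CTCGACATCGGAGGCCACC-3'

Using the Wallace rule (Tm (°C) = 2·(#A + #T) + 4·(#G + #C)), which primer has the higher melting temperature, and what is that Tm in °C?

Primer B, 64°C

Primer A: A+T=12, G+C=3 → Tm = 2(12)+4(3) = 36°C
Primer B: A+T=6, G+C=13 → Tm = 2(6)+4(13) = 64°C
36°C vs 64°C → primer B is higher.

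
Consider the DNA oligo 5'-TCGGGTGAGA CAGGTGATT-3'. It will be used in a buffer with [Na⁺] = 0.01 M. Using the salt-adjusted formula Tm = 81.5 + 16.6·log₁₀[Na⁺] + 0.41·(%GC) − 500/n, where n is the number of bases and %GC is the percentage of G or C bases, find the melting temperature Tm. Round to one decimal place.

Length n = 19. Counting bases: T=5, A=4, G=8, C=2
G+C = 10, so %GC = 10/19 × 100 = 52.632%
Salt term: 16.6 × (-2) = -33.2
GC term: 0.41 × 52.632 = 21.579; length term: −500/19 = −26.316
Tm = 81.5 + (-33.2) + 21.579 − 26.316 = 43.563 → 43.6°C

43.6°C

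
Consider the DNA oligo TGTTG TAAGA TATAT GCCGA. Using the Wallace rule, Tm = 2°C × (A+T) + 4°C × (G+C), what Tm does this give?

A=6, T=7, C=2, G=5
So N_AT = 13 and N_GC = 7.
Tm = 4·7 + 2·13 = 28 + 26 = 54°C

54°C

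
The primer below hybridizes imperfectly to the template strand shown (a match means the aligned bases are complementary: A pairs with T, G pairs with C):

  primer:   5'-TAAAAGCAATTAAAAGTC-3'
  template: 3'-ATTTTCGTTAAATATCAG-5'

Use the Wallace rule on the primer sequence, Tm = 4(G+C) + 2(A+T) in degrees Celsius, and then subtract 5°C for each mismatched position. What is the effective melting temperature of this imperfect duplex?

34°C

Primer base counts: A=10, T=4, G=2, C=2 → A+T=14, G+C=4
Perfect-match Tm = 2(14) + 4(4) = 28 + 16 = 44°C
Mismatches (positions where the bases are not complementary): 2 (at positions 12, 14)
Effective Tm = 44 − 2×5 = 44 − 10 = 34°C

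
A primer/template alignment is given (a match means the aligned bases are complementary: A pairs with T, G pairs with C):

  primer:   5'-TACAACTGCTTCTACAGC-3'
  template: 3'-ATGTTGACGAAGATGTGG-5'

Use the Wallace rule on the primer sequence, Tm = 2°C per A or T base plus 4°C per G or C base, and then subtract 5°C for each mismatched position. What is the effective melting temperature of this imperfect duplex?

47°C

Primer base counts: A=5, T=5, G=2, C=6 → A+T=10, G+C=8
Perfect-match Tm = 2(10) + 4(8) = 20 + 32 = 52°C
Mismatches (positions where the bases are not complementary): 1 (at position 17)
Effective Tm = 52 − 1×5 = 52 − 5 = 47°C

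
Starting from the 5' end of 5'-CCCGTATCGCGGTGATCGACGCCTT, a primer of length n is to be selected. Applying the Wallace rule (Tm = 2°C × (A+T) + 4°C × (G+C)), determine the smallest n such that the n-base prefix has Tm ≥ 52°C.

First 15 bases: CCCGTATCGCGGTGA → Tm = 50°C (< 52°C)
First 16 bases: CCCGTATCGCGGTGAT → Tm = 52°C (≥ 52°C)
Each additional base adds 2°C (A/T) or 4°C (G/C), so Tm is non-decreasing in n; n = 16 is the first length to reach 52°C.

n = 16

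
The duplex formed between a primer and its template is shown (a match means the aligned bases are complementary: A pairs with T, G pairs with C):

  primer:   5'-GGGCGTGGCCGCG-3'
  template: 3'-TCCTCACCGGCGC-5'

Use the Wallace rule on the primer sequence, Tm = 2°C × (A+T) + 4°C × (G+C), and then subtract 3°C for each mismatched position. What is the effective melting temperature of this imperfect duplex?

44°C

Primer base counts: A=0, T=1, G=8, C=4 → A+T=1, G+C=12
Perfect-match Tm = 2(1) + 4(12) = 2 + 48 = 50°C
Mismatches (positions where the bases are not complementary): 2 (at positions 1, 4)
Effective Tm = 50 − 2×3 = 50 − 6 = 44°C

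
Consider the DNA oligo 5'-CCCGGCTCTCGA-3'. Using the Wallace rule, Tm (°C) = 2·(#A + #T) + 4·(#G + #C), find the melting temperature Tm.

42°C

A=1, T=2, G=3, C=6
So N_AT = 3 and N_GC = 9.
Tm = 2×3 + 4×9 = 42°C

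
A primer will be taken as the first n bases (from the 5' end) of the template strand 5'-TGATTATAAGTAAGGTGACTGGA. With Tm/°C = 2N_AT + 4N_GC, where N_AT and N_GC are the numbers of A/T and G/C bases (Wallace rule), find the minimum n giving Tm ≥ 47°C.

First 18 bases: TGATTATAAGTAAGGTGA → Tm = 46°C (< 47°C)
First 19 bases: TGATTATAAGTAAGGTGAC → Tm = 50°C (≥ 47°C)
Since every base adds ≥2°C, Tm only increases with n, so the threshold is first crossed at n = 19.

n = 19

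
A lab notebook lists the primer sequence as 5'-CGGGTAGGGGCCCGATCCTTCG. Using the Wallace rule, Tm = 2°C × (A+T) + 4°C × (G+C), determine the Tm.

Scanning the sequence gives A=2, C=7, G=9, T=4.
A+T = 6, G+C = 16
Tm = 2(6) + 4(16) = 12 + 64 = 76°C

76°C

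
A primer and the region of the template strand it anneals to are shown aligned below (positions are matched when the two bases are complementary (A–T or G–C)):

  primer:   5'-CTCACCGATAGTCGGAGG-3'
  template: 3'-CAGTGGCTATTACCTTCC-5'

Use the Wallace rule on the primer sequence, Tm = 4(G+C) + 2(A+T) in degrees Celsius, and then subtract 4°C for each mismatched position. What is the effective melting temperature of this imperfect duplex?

Primer base counts: A=4, T=3, G=6, C=5 → A+T=7, G+C=11
Perfect-match Tm = 2(7) + 4(11) = 14 + 44 = 58°C
Mismatches (positions where the bases are not complementary): 4 (at positions 1, 11, 13, 15)
Effective Tm = 58 − 4×4 = 58 − 16 = 42°C

42°C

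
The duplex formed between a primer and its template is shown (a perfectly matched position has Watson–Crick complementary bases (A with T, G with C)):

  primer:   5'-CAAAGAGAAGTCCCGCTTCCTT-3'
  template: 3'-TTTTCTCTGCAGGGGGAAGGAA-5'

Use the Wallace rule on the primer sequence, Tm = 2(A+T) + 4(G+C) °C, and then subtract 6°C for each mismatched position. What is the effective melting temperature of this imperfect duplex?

48°C

Primer base counts: A=6, T=5, G=4, C=7 → A+T=11, G+C=11
Perfect-match Tm = 2(11) + 4(11) = 22 + 44 = 66°C
Mismatches (positions where the bases are not complementary): 3 (at positions 1, 9, 15)
Effective Tm = 66 − 3×6 = 66 − 18 = 48°C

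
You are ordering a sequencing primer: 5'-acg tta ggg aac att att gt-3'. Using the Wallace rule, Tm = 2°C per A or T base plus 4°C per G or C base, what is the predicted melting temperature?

54°C

Counting bases: C=2, G=5, A=6, T=7
A+T = 13, G+C = 7
Tm = 4·7 + 2·13 = 28 + 26 = 54°C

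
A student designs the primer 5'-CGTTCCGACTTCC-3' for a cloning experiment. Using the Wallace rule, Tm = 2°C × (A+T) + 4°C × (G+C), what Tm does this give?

42°C

A=1, C=6, G=2, T=4
So N_AT = 5 and N_GC = 8.
Tm = 2×5 + 4×8 = 42°C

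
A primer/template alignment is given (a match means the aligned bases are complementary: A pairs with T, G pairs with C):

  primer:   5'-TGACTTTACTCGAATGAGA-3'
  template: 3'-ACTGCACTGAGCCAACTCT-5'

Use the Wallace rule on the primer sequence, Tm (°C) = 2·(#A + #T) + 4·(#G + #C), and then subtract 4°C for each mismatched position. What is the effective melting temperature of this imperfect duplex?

36°C

Primer base counts: A=6, T=6, G=4, C=3 → A+T=12, G+C=7
Perfect-match Tm = 2(12) + 4(7) = 24 + 28 = 52°C
Mismatches (positions where the bases are not complementary): 4 (at positions 5, 7, 13, 14)
Effective Tm = 52 − 4×4 = 52 − 16 = 36°C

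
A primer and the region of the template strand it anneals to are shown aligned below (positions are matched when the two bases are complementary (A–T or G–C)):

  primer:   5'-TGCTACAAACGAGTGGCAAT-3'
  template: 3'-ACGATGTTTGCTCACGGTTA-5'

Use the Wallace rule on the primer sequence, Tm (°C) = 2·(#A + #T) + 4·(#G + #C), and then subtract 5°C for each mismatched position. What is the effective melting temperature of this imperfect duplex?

Primer base counts: A=7, T=4, G=5, C=4 → A+T=11, G+C=9
Perfect-match Tm = 2(11) + 4(9) = 22 + 36 = 58°C
Mismatches (positions where the bases are not complementary): 1 (at position 16)
Effective Tm = 58 − 1×5 = 58 − 5 = 53°C

53°C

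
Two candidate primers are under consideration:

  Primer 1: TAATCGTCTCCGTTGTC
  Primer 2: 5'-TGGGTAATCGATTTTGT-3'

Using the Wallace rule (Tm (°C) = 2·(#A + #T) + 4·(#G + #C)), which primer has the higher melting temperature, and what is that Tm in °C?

Primer 1: A+T=9, G+C=8 → Tm = 2(9)+4(8) = 50°C
Primer 2: A+T=11, G+C=6 → Tm = 2(11)+4(6) = 46°C
50°C vs 46°C → primer 1 is higher.

Primer 1, 50°C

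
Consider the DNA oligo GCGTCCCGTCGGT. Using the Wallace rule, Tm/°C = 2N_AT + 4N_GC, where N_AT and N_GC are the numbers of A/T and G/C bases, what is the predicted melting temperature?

Scanning the sequence gives C=5, G=5, T=3, A=0.
A+T = 3, G+C = 10
Tm = 4·10 + 2·3 = 40 + 6 = 46°C

46°C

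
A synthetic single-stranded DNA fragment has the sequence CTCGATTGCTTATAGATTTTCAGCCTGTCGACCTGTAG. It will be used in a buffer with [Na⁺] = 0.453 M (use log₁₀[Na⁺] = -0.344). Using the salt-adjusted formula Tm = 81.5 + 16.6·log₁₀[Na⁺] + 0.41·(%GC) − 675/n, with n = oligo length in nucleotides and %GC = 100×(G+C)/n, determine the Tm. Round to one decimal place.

76.4°C

Length n = 38. Scanning the sequence gives C=9, G=8, A=7, T=14.
G+C = 17, so %GC = 17/38 × 100 = 44.737%
Salt term: 16.6 × (-0.344) = -5.71
GC term: 0.41 × 44.737 = 18.342; length term: −675/38 = −17.763
Tm = 81.5 + (-5.71) + 18.342 − 17.763 = 76.369 → 76.4°C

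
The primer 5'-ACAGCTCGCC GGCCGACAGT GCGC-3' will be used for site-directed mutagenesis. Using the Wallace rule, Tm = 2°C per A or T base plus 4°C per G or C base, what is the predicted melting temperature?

84°C

Base counts: A=4, G=8, C=10, T=2
A+T = 6, G+C = 18
Tm = 4·18 + 2·6 = 72 + 12 = 84°C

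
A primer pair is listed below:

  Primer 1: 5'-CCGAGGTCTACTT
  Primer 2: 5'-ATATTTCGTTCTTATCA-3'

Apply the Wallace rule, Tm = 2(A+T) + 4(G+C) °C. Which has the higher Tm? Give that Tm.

Primer 1: A+T=6, G+C=7 → Tm = 2(6)+4(7) = 40°C
Primer 2: A+T=13, G+C=4 → Tm = 2(13)+4(4) = 42°C
40°C vs 42°C → primer 2 is higher.

Primer 2, 42°C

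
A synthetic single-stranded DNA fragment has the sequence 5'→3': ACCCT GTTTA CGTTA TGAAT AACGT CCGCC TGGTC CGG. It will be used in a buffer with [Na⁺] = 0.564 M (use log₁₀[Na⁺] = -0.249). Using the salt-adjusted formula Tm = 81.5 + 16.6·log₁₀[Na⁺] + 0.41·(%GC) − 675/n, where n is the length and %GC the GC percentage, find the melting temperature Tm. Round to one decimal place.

81.2°C

Length n = 38. Counting bases: G=9, C=11, T=11, A=7
G+C = 20, so %GC = 20/38 × 100 = 52.632%
Salt term: 16.6 × (-0.249) = -4.133
GC term: 0.41 × 52.632 = 21.579; length term: −675/38 = −17.763
Tm = 81.5 + (-4.133) + 21.579 − 17.763 = 81.183 → 81.2°C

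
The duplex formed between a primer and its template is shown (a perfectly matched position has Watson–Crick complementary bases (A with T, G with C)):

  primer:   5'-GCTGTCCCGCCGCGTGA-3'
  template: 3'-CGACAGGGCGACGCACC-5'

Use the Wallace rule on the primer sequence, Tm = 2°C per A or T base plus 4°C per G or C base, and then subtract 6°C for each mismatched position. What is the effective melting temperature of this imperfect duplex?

48°C

Primer base counts: A=1, T=3, G=6, C=7 → A+T=4, G+C=13
Perfect-match Tm = 2(4) + 4(13) = 8 + 52 = 60°C
Mismatches (positions where the bases are not complementary): 2 (at positions 11, 17)
Effective Tm = 60 − 2×6 = 60 − 12 = 48°C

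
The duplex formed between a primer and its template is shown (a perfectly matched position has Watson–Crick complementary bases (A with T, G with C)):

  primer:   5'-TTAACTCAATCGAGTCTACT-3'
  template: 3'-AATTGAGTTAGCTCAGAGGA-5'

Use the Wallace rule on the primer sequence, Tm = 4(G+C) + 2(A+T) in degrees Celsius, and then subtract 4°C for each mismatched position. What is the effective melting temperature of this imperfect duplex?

Primer base counts: A=6, T=7, G=2, C=5 → A+T=13, G+C=7
Perfect-match Tm = 2(13) + 4(7) = 26 + 28 = 54°C
Mismatches (positions where the bases are not complementary): 1 (at position 18)
Effective Tm = 54 − 1×4 = 54 − 4 = 50°C

50°C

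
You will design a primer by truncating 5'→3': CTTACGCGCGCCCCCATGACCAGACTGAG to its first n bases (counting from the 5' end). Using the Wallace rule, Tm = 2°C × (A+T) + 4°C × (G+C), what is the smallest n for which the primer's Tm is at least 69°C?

First 20 bases: CTTACGCGCGCCCCCATGAC → Tm = 68°C (< 69°C)
First 21 bases: CTTACGCGCGCCCCCATGACC → Tm = 72°C (≥ 69°C)
Since every base adds ≥2°C, Tm only increases with n, so the threshold is first crossed at n = 21.

n = 21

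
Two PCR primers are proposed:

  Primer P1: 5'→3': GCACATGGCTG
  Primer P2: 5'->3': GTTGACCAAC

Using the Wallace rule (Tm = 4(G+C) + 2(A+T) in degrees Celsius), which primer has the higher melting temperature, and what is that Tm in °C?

Primer P1, 36°C

Primer P1: A+T=4, G+C=7 → Tm = 2(4)+4(7) = 36°C
Primer P2: A+T=5, G+C=5 → Tm = 2(5)+4(5) = 30°C
36°C vs 30°C → primer P1 is higher.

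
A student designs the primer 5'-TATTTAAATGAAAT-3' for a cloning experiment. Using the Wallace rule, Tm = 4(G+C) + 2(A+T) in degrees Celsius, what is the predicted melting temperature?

G=1, A=7, T=6, C=0
So N_AT = 13 and N_GC = 1.
Tm = 2×13 + 4×1 = 30°C

30°C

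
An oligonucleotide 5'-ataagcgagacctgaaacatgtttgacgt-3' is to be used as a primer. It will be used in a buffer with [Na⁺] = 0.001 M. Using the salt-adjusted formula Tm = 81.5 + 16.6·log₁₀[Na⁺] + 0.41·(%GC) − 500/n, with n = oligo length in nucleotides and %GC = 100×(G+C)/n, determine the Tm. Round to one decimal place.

Length n = 29. Base counts: T=7, A=10, G=7, C=5
G+C = 12, so %GC = 12/29 × 100 = 41.379%
Salt term: 16.6 × (-3) = -49.8
GC term: 0.41 × 41.379 = 16.965; length term: −500/29 = −17.241
Tm = 81.5 + (-49.8) + 16.965 − 17.241 = 31.424 → 31.4°C

31.4°C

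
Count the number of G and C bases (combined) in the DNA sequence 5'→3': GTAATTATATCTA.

Counting bases: T=6, G=1, C=1, A=5
G+C = 1 + 1 = 2

2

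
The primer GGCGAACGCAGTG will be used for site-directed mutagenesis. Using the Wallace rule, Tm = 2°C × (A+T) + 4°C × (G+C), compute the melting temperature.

Scanning the sequence gives A=3, T=1, C=3, G=6.
So N_AT = 4 and N_GC = 9.
Tm = 4·9 + 2·4 = 36 + 8 = 44°C

44°C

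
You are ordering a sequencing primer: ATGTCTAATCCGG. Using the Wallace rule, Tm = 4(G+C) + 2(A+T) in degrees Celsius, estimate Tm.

A=3, C=3, T=4, G=3
AT pairs contribute 7, GC pairs contribute 6.
Tm = 2×7 + 4×6 = 38°C

38°C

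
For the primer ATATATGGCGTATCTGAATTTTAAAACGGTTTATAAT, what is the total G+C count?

Scanning the sequence gives G=6, T=15, A=13, C=3.
Total G or C: 6 + 3 = 9

9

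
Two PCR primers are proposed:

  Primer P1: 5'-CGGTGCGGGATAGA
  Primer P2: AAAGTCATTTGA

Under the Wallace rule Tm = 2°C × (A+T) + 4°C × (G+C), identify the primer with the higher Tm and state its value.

Primer P1: A+T=5, G+C=9 → Tm = 2(5)+4(9) = 46°C
Primer P2: A+T=9, G+C=3 → Tm = 2(9)+4(3) = 30°C
46°C vs 30°C → primer P1 is higher.

Primer P1, 46°C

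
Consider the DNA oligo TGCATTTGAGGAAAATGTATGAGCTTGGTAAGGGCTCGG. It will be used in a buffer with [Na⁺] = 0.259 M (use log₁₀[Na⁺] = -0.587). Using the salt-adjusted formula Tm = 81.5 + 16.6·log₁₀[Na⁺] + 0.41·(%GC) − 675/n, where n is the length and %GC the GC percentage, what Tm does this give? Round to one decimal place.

73.4°C

Length n = 39. A=10, C=4, T=11, G=14
G+C = 18, so %GC = 18/39 × 100 = 46.154%
Salt term: 16.6 × (-0.587) = -9.744
GC term: 0.41 × 46.154 = 18.923; length term: −675/39 = −17.308
Tm = 81.5 + (-9.744) + 18.923 − 17.308 = 73.371 → 73.4°C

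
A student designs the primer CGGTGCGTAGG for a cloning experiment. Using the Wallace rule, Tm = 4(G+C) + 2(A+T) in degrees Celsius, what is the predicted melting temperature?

T=2, A=1, G=6, C=2
So N_AT = 3 and N_GC = 8.
Tm = 4·8 + 2·3 = 32 + 6 = 38°C

38°C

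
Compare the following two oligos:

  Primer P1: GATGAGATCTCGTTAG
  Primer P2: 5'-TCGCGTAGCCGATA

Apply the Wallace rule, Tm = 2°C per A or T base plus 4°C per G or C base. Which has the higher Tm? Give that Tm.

Primer P1: A+T=9, G+C=7 → Tm = 2(9)+4(7) = 46°C
Primer P2: A+T=6, G+C=8 → Tm = 2(6)+4(8) = 44°C
46°C vs 44°C → primer P1 is higher.

Primer P1, 46°C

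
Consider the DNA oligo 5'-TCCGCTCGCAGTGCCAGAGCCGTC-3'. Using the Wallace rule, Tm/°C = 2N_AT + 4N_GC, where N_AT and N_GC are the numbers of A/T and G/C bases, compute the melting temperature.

G=7, C=10, T=4, A=3
So N_AT = 7 and N_GC = 17.
Tm = 2(7) + 4(17) = 14 + 68 = 82°C

82°C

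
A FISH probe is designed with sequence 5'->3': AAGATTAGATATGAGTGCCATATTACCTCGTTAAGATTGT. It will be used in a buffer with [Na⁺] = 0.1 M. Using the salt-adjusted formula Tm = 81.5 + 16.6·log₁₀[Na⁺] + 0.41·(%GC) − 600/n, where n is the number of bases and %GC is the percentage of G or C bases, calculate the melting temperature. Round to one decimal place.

Length n = 40. Counting bases: T=14, G=8, A=13, C=5
G+C = 13, so %GC = 13/40 × 100 = 32.5%
Salt term: 16.6 × (-1) = -16.6
GC term: 0.41 × 32.5 = 13.325; length term: −600/40 = −15
Tm = 81.5 + (-16.6) + 13.325 − 15 = 63.225 → 63.2°C

63.2°C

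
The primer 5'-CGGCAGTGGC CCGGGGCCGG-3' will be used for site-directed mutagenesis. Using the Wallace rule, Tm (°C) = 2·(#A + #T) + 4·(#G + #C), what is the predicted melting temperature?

Scanning the sequence gives G=11, C=7, T=1, A=1.
So N_AT = 2 and N_GC = 18.
Tm = 4·18 + 2·2 = 72 + 4 = 76°C

76°C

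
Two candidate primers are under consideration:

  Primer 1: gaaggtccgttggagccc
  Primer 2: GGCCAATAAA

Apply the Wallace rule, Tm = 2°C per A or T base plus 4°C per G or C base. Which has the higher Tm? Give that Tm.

Primer 1: A+T=6, G+C=12 → Tm = 2(6)+4(12) = 60°C
Primer 2: A+T=6, G+C=4 → Tm = 2(6)+4(4) = 28°C
60°C vs 28°C → primer 1 is higher.

Primer 1, 60°C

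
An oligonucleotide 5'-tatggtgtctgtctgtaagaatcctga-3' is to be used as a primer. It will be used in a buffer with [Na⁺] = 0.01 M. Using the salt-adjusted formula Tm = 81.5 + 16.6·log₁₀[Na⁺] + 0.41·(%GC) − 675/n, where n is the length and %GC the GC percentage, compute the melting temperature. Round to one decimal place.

Length n = 27. A=6, G=7, C=4, T=10
G+C = 11, so %GC = 11/27 × 100 = 40.741%
Salt term: 16.6 × (-2) = -33.2
GC term: 0.41 × 40.741 = 16.704; length term: −675/27 = −25
Tm = 81.5 + (-33.2) + 16.704 − 25 = 40.004 → 40.0°C

40.0°C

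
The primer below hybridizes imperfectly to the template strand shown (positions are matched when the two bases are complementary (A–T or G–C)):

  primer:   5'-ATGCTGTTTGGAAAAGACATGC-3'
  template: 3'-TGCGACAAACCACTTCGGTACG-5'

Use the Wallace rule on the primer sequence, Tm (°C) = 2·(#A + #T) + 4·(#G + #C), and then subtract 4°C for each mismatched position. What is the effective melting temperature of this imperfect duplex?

46°C

Primer base counts: A=7, T=6, G=6, C=3 → A+T=13, G+C=9
Perfect-match Tm = 2(13) + 4(9) = 26 + 36 = 62°C
Mismatches (positions where the bases are not complementary): 4 (at positions 2, 12, 13, 17)
Effective Tm = 62 − 4×4 = 62 − 16 = 46°C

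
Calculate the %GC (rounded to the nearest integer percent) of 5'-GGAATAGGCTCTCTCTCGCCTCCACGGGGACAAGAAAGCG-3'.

Base counts: C=12, G=12, T=6, A=10
G+C = 12 + 12 = 24 out of 40 bases
%GC = 24/40 × 100 = 60% ≈ 60%

60%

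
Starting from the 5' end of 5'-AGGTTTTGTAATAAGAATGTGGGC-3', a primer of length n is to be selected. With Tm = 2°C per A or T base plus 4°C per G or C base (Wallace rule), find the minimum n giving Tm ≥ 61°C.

n = 23

First 22 bases: AGGTTTTGTAATAAGAATGTGG → Tm = 58°C (< 61°C)
First 23 bases: AGGTTTTGTAATAAGAATGTGGG → Tm = 62°C (≥ 61°C)
Since every base adds ≥2°C, Tm only increases with n, so the threshold is first crossed at n = 23.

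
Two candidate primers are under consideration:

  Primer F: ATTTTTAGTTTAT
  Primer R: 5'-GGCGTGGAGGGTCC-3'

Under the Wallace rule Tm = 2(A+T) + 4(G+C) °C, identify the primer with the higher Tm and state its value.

Primer F: A+T=12, G+C=1 → Tm = 2(12)+4(1) = 28°C
Primer R: A+T=3, G+C=11 → Tm = 2(3)+4(11) = 50°C
28°C vs 50°C → primer R is higher.

Primer R, 50°C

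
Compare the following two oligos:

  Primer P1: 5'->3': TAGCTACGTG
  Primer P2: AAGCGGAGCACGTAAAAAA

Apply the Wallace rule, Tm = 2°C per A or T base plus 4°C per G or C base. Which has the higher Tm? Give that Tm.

Primer P1: A+T=5, G+C=5 → Tm = 2(5)+4(5) = 30°C
Primer P2: A+T=11, G+C=8 → Tm = 2(11)+4(8) = 54°C
30°C vs 54°C → primer P2 is higher.

Primer P2, 54°C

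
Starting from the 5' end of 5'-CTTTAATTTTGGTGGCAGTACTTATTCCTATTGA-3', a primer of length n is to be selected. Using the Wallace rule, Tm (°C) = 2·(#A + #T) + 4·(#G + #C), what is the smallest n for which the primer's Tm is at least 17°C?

n = 8

First 7 bases: CTTTAAT → Tm = 16°C (< 17°C)
First 8 bases: CTTTAATT → Tm = 18°C (≥ 17°C)
Since every base adds ≥2°C, Tm only increases with n, so the threshold is first crossed at n = 8.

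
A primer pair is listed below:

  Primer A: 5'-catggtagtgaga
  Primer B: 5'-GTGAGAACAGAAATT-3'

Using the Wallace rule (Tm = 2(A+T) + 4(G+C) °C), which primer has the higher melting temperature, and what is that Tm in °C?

Primer A: A+T=7, G+C=6 → Tm = 2(7)+4(6) = 38°C
Primer B: A+T=10, G+C=5 → Tm = 2(10)+4(5) = 40°C
38°C vs 40°C → primer B is higher.

Primer B, 40°C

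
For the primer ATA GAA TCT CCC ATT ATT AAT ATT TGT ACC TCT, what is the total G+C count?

Base counts: C=7, T=14, A=10, G=2
Total G or C: 2 + 7 = 9

9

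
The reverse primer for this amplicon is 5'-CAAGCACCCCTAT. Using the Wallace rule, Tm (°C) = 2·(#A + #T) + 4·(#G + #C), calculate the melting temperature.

G=1, A=4, T=2, C=6
A+T = 6, G+C = 7
Tm = 4·7 + 2·6 = 28 + 12 = 40°C

40°C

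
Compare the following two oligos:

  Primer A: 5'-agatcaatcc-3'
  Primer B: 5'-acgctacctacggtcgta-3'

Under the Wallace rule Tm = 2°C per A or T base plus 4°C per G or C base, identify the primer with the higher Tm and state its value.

Primer A: A+T=6, G+C=4 → Tm = 2(6)+4(4) = 28°C
Primer B: A+T=8, G+C=10 → Tm = 2(8)+4(10) = 56°C
28°C vs 56°C → primer B is higher.

Primer B, 56°C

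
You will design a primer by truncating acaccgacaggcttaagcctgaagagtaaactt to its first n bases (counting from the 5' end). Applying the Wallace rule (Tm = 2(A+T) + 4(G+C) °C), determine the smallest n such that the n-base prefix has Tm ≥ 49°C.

First 16 bases: ACACCGACAGGCTTAA → Tm = 48°C (< 49°C)
First 17 bases: ACACCGACAGGCTTAAG → Tm = 52°C (≥ 49°C)
Since every base adds ≥2°C, Tm only increases with n, so the threshold is first crossed at n = 17.

n = 17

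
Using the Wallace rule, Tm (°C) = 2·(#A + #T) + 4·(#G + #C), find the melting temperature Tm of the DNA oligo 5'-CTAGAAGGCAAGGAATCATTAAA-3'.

62°C

G=5, A=11, C=3, T=4
A+T = 15, G+C = 8
Tm = 2×15 + 4×8 = 62°C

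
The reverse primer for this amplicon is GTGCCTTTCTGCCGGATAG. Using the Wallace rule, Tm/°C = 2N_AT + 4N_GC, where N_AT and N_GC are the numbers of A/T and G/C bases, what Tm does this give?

Base counts: G=6, C=5, T=6, A=2
A+T = 8, G+C = 11
Tm = 4·11 + 2·8 = 44 + 16 = 60°C

60°C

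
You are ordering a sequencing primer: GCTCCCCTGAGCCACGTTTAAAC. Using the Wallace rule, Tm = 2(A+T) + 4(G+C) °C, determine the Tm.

72°C

Scanning the sequence gives T=5, G=4, C=9, A=5.
AT pairs contribute 10, GC pairs contribute 13.
Tm = 2×10 + 4×13 = 72°C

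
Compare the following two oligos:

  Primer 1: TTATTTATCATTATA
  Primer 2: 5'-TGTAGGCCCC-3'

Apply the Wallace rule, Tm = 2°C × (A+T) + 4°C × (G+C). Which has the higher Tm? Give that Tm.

Primer 1: A+T=14, G+C=1 → Tm = 2(14)+4(1) = 32°C
Primer 2: A+T=3, G+C=7 → Tm = 2(3)+4(7) = 34°C
32°C vs 34°C → primer 2 is higher.

Primer 2, 34°C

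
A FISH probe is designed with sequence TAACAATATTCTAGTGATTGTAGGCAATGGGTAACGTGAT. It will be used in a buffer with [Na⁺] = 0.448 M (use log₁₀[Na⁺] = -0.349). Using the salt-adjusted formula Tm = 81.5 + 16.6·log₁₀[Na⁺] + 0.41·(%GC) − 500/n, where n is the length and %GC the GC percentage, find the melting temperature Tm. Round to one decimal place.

77.6°C

Length n = 40. Counting bases: G=10, T=13, C=4, A=13
G+C = 14, so %GC = 14/40 × 100 = 35%
Salt term: 16.6 × (-0.349) = -5.793
GC term: 0.41 × 35 = 14.35; length term: −500/40 = −12.5
Tm = 81.5 + (-5.793) + 14.35 − 12.5 = 77.557 → 77.6°C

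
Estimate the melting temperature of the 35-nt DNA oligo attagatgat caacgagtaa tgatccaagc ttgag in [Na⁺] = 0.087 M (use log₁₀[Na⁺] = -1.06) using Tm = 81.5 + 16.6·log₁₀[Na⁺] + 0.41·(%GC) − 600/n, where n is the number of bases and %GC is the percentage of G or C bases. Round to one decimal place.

62.0°C

Length n = 35. Base counts: T=9, C=5, G=8, A=13
G+C = 13, so %GC = 13/35 × 100 = 37.143%
Salt term: 16.6 × (-1.06) = -17.596
GC term: 0.41 × 37.143 = 15.229; length term: −600/35 = −17.143
Tm = 81.5 + (-17.596) + 15.229 − 17.143 = 61.99 → 62.0°C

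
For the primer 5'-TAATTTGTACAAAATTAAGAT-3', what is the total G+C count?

3

Counting bases: G=2, T=8, A=10, C=1
Total G or C: 2 + 1 = 3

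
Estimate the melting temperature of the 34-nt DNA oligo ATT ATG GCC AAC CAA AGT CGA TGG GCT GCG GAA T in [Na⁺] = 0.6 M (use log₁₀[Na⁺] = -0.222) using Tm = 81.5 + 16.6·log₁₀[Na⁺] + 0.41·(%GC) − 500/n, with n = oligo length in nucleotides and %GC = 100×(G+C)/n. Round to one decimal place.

Length n = 34. Base counts: C=7, T=7, G=10, A=10
G+C = 17, so %GC = 17/34 × 100 = 50%
Salt term: 16.6 × (-0.222) = -3.685
GC term: 0.41 × 50 = 20.5; length term: −500/34 = −14.706
Tm = 81.5 + (-3.685) + 20.5 − 14.706 = 83.609 → 83.6°C

83.6°C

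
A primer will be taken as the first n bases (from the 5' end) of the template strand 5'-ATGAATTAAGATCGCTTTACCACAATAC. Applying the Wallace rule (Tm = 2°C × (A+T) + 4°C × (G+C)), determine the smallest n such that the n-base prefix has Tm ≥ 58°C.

n = 22

First 21 bases: ATGAATTAAGATCGCTTTACC → Tm = 56°C (< 58°C)
First 22 bases: ATGAATTAAGATCGCTTTACCA → Tm = 58°C (≥ 58°C)
Each additional base adds 2°C (A/T) or 4°C (G/C), so Tm is non-decreasing in n; n = 22 is the first length to reach 58°C.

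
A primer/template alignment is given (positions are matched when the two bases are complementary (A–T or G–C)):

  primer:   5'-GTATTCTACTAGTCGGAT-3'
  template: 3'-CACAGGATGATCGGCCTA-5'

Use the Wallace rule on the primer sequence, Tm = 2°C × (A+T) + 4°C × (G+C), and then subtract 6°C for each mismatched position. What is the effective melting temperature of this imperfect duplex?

Primer base counts: A=4, T=7, G=4, C=3 → A+T=11, G+C=7
Perfect-match Tm = 2(11) + 4(7) = 22 + 28 = 50°C
Mismatches (positions where the bases are not complementary): 3 (at positions 3, 5, 13)
Effective Tm = 50 − 3×6 = 50 − 18 = 32°C

32°C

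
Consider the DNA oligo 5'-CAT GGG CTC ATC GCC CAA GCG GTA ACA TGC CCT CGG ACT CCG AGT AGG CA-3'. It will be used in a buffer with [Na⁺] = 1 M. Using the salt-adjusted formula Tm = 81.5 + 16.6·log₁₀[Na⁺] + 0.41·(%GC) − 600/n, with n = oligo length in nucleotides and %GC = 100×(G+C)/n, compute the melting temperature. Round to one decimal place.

94.9°C

Length n = 50. Scanning the sequence gives T=8, C=17, A=11, G=14.
G+C = 31, so %GC = 31/50 × 100 = 62%
Salt term: 16.6 × (0) = 0
GC term: 0.41 × 62 = 25.42; length term: −600/50 = −12
Tm = 81.5 + (0) + 25.42 − 12 = 94.92 → 94.9°C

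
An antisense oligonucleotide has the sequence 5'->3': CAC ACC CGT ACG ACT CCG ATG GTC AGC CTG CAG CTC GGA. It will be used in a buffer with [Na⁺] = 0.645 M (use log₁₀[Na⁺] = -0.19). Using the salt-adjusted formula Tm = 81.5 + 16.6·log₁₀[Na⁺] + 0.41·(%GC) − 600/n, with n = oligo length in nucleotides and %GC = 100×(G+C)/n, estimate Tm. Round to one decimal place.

Length n = 39. Base counts: C=15, A=8, G=10, T=6
G+C = 25, so %GC = 25/39 × 100 = 64.103%
Salt term: 16.6 × (-0.19) = -3.154
GC term: 0.41 × 64.103 = 26.282; length term: −600/39 = −15.385
Tm = 81.5 + (-3.154) + 26.282 − 15.385 = 89.243 → 89.2°C

89.2°C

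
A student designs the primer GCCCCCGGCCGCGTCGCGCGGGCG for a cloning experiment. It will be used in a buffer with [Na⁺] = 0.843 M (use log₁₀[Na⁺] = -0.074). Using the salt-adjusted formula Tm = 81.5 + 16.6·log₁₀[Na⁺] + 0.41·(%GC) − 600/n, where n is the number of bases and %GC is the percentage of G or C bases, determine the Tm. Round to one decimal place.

94.6°C

Length n = 24. Scanning the sequence gives G=11, A=0, C=12, T=1.
G+C = 23, so %GC = 23/24 × 100 = 95.833%
Salt term: 16.6 × (-0.074) = -1.228
GC term: 0.41 × 95.833 = 39.292; length term: −600/24 = −25
Tm = 81.5 + (-1.228) + 39.292 − 25 = 94.564 → 94.6°C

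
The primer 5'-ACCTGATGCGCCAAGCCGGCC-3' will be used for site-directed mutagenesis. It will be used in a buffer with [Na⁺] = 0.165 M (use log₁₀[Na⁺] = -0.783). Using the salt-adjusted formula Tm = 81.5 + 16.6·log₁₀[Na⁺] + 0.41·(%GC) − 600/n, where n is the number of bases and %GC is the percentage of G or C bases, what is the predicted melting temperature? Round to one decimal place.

Length n = 21. Scanning the sequence gives T=2, C=9, G=6, A=4.
G+C = 15, so %GC = 15/21 × 100 = 71.429%
Salt term: 16.6 × (-0.783) = -12.998
GC term: 0.41 × 71.429 = 29.286; length term: −600/21 = −28.571
Tm = 81.5 + (-12.998) + 29.286 − 28.571 = 69.217 → 69.2°C

69.2°C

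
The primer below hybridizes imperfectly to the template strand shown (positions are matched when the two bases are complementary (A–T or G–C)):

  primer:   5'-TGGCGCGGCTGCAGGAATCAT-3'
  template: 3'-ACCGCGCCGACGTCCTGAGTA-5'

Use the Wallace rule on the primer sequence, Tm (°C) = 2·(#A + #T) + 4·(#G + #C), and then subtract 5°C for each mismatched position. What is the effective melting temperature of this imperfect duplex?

Primer base counts: A=4, T=4, G=8, C=5 → A+T=8, G+C=13
Perfect-match Tm = 2(8) + 4(13) = 16 + 52 = 68°C
Mismatches (positions where the bases are not complementary): 1 (at position 17)
Effective Tm = 68 − 1×5 = 68 − 5 = 63°C

63°C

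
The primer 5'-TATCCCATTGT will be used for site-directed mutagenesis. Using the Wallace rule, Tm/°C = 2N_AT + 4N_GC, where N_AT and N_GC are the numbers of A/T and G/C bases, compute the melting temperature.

30°C

G=1, C=3, T=5, A=2
A+T = 7, G+C = 4
Tm = 2(7) + 4(4) = 14 + 16 = 30°C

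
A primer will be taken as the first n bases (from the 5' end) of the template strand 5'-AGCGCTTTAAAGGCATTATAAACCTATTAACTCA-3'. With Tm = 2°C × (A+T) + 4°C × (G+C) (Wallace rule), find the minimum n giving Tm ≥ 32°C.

n = 12

First 11 bases: AGCGCTTTAAA → Tm = 30°C (< 32°C)
First 12 bases: AGCGCTTTAAAG → Tm = 34°C (≥ 32°C)
Since every base adds ≥2°C, Tm only increases with n, so the threshold is first crossed at n = 12.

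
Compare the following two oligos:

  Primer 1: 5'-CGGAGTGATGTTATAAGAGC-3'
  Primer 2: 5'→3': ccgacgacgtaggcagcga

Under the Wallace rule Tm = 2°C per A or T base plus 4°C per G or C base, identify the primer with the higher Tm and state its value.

Primer 2, 64°C

Primer 1: A+T=11, G+C=9 → Tm = 2(11)+4(9) = 58°C
Primer 2: A+T=6, G+C=13 → Tm = 2(6)+4(13) = 64°C
58°C vs 64°C → primer 2 is higher.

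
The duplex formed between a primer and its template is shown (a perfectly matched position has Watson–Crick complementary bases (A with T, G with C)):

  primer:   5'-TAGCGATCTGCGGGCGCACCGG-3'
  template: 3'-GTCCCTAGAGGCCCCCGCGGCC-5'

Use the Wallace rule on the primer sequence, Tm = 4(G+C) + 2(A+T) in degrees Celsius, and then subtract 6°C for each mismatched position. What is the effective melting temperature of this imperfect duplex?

Primer base counts: A=3, T=3, G=9, C=7 → A+T=6, G+C=16
Perfect-match Tm = 2(6) + 4(16) = 12 + 64 = 76°C
Mismatches (positions where the bases are not complementary): 5 (at positions 1, 4, 10, 15, 18)
Effective Tm = 76 − 5×6 = 76 − 30 = 46°C

46°C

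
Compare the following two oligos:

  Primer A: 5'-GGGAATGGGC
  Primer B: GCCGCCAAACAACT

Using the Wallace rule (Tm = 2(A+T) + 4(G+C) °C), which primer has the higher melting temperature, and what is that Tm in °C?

Primer B, 44°C

Primer A: A+T=3, G+C=7 → Tm = 2(3)+4(7) = 34°C
Primer B: A+T=6, G+C=8 → Tm = 2(6)+4(8) = 44°C
34°C vs 44°C → primer B is higher.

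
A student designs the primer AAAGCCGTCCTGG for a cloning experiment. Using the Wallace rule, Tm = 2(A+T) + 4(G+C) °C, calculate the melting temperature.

Base counts: G=4, C=4, T=2, A=3
So N_AT = 5 and N_GC = 8.
Tm = 2(5) + 4(8) = 10 + 32 = 42°C

42°C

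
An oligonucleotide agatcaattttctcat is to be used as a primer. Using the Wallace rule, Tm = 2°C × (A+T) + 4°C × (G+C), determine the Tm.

40°C

Scanning the sequence gives C=3, T=7, A=5, G=1.
AT pairs contribute 12, GC pairs contribute 4.
Tm = 2×12 + 4×4 = 40°C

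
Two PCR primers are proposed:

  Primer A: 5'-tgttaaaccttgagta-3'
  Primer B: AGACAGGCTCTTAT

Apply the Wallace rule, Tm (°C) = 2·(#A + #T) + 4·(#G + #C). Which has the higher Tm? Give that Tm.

Primer A: A+T=11, G+C=5 → Tm = 2(11)+4(5) = 42°C
Primer B: A+T=8, G+C=6 → Tm = 2(8)+4(6) = 40°C
42°C vs 40°C → primer A is higher.

Primer A, 42°C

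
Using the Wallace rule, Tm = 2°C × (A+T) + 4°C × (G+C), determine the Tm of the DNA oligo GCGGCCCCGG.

Scanning the sequence gives G=5, C=5, A=0, T=0.
AT pairs contribute 0, GC pairs contribute 10.
Tm = 2×0 + 4×10 = 40°C

40°C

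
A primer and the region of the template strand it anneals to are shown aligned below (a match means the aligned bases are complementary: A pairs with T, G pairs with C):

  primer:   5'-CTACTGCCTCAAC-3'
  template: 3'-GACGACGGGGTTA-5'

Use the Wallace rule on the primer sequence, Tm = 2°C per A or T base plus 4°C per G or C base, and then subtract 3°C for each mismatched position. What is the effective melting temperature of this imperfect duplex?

Primer base counts: A=3, T=3, G=1, C=6 → A+T=6, G+C=7
Perfect-match Tm = 2(6) + 4(7) = 12 + 28 = 40°C
Mismatches (positions where the bases are not complementary): 3 (at positions 3, 9, 13)
Effective Tm = 40 − 3×3 = 40 − 9 = 31°C

31°C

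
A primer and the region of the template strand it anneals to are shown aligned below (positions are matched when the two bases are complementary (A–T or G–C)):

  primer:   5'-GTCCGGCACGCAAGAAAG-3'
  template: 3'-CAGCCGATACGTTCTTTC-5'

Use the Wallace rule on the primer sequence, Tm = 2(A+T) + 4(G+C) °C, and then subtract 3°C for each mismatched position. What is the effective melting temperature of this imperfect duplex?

46°C

Primer base counts: A=6, T=1, G=6, C=5 → A+T=7, G+C=11
Perfect-match Tm = 2(7) + 4(11) = 14 + 44 = 58°C
Mismatches (positions where the bases are not complementary): 4 (at positions 4, 6, 7, 9)
Effective Tm = 58 − 4×3 = 58 − 12 = 46°C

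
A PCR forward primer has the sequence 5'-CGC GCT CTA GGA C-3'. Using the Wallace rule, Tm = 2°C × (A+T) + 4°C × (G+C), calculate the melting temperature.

44°C

Base counts: T=2, C=5, A=2, G=4
So N_AT = 4 and N_GC = 9.
Tm = 2(4) + 4(9) = 8 + 36 = 44°C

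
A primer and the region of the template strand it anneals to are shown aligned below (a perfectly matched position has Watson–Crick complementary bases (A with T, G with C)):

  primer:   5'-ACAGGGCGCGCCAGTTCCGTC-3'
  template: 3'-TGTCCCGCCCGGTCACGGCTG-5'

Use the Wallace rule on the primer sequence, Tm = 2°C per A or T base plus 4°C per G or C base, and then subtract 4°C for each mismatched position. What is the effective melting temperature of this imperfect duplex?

Primer base counts: A=3, T=3, G=7, C=8 → A+T=6, G+C=15
Perfect-match Tm = 2(6) + 4(15) = 12 + 60 = 72°C
Mismatches (positions where the bases are not complementary): 3 (at positions 9, 16, 20)
Effective Tm = 72 − 3×4 = 72 − 12 = 60°C

60°C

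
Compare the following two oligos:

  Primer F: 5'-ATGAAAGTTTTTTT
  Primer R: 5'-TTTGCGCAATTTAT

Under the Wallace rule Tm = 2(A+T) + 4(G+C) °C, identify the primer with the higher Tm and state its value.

Primer R, 36°C

Primer F: A+T=12, G+C=2 → Tm = 2(12)+4(2) = 32°C
Primer R: A+T=10, G+C=4 → Tm = 2(10)+4(4) = 36°C
32°C vs 36°C → primer R is higher.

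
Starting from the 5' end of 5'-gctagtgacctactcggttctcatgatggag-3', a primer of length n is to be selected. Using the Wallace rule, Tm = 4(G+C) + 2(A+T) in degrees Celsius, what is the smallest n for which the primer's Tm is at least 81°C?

First 27 bases: GCTAGTGACCTACTCGGTTCTCATGAT → Tm = 80°C (< 81°C)
First 28 bases: GCTAGTGACCTACTCGGTTCTCATGATG → Tm = 84°C (≥ 81°C)
Each additional base adds 2°C (A/T) or 4°C (G/C), so Tm is non-decreasing in n; n = 28 is the first length to reach 81°C.

n = 28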